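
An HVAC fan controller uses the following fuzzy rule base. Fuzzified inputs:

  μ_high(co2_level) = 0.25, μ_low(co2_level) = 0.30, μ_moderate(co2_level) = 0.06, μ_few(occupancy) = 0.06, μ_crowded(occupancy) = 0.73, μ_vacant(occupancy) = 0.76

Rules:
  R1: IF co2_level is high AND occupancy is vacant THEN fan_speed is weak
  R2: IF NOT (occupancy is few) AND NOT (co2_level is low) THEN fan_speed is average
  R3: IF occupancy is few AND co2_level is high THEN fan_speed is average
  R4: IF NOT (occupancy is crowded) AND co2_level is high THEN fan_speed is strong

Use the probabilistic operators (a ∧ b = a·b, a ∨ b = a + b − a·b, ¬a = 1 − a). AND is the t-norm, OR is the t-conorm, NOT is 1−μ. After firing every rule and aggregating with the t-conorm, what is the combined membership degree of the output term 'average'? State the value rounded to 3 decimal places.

R1: high=0.25, vacant=0.76; AND[a·b] → w = 0.1900
R2: ¬few=1−0.06=0.94, ¬low=1−0.30=0.70; AND[a·b] → w = 0.6580
R3: few=0.06, high=0.25; AND[a·b] → w = 0.0150
R4: ¬crowded=1−0.73=0.27, high=0.25; AND[a·b] → w = 0.0675
Rules with consequent 'average': {R2, R3} → strengths 0.6580, 0.0150
Aggregate via t-conorm [a + b − a·b]: 0.6631

0.663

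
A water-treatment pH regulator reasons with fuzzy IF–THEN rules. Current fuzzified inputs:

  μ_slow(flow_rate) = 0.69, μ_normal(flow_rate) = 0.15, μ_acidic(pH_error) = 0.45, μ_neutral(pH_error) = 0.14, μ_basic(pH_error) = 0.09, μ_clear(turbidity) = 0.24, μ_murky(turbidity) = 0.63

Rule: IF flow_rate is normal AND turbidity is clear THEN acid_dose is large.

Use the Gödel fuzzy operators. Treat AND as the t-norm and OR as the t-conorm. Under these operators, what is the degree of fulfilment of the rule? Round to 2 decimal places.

0.15

firing strength: normal=0.15, clear=0.24; AND[min(a, b)] → w = 0.15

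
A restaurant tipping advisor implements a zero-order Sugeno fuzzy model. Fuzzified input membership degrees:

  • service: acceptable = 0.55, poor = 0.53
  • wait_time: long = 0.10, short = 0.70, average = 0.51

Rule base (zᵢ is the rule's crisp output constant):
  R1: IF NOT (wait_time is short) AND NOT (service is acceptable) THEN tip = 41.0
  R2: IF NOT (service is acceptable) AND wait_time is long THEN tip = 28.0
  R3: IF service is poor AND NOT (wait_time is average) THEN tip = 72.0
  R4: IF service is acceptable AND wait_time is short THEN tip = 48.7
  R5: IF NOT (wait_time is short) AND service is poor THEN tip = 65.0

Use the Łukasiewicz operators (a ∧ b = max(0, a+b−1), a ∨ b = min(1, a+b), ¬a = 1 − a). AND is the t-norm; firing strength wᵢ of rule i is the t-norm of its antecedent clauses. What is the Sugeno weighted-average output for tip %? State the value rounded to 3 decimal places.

R1 (z=41.0): ¬short=1−0.70=0.30, ¬acceptable=1−0.55=0.45; AND[max(0, a+b−1)] → w = 0.00
R2 (z=28.0): ¬acceptable=1−0.55=0.45, long=0.10; AND[max(0, a+b−1)] → w = 0.00
R3 (z=72.0): poor=0.53, ¬average=1−0.51=0.49; AND[max(0, a+b−1)] → w = 0.02
R4 (z=48.7): acceptable=0.55, short=0.70; AND[max(0, a+b−1)] → w = 0.25
R5 (z=65.0): ¬short=1−0.70=0.30, poor=0.53; AND[max(0, a+b−1)] → w = 0.00
Weighted average = (0.00·41.0 + 0.00·28.0 + 0.02·72.0 + 0.25·48.7 + 0.00·65.0) / (0.00 + 0.00 + 0.02 + 0.25 + 0.00)
  = 13.6150 / 0.2700 = 50.426

50.426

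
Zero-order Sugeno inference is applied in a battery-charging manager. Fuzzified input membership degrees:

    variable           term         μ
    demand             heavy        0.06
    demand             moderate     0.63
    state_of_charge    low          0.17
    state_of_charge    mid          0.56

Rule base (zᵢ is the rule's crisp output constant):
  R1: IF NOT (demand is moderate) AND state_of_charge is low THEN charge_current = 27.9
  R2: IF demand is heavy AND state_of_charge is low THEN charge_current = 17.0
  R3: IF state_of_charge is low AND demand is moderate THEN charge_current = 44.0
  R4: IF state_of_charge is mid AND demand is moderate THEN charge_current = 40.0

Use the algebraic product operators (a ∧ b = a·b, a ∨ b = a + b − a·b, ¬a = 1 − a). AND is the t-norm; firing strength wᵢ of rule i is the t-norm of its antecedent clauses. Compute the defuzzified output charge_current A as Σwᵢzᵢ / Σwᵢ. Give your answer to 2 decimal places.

38.94

R1 (z=27.9): ¬moderate=1−0.63=0.37, low=0.17; AND[a·b] → w = 0.0629
R2 (z=17.0): heavy=0.06, low=0.17; AND[a·b] → w = 0.0102
R3 (z=44.0): low=0.17, moderate=0.63; AND[a·b] → w = 0.1071
R4 (z=40.0): mid=0.56, moderate=0.63; AND[a·b] → w = 0.3528
Weighted average = (0.0629·27.9 + 0.0102·17.0 + 0.1071·44.0 + 0.3528·40.0) / (0.0629 + 0.0102 + 0.1071 + 0.3528)
  = 20.7527 / 0.5330 = 38.94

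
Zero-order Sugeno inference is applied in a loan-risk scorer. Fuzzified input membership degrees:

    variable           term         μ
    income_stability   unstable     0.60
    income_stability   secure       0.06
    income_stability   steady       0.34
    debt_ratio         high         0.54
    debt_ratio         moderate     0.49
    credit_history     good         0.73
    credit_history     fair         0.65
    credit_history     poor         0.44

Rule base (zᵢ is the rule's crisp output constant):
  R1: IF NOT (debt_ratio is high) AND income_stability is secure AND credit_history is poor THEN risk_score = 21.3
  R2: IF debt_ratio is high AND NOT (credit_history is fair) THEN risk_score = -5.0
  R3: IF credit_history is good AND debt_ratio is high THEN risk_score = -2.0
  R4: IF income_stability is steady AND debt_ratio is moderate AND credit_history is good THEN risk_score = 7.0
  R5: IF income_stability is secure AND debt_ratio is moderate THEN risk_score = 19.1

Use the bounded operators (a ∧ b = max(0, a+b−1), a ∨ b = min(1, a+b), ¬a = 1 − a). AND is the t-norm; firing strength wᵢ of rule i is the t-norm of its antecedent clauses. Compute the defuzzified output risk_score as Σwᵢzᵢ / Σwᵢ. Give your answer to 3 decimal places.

R1 (z=21.3): ¬high=1−0.54=0.46, secure=0.06, poor=0.44; AND[max(0, a+b−1)] → w = 0.00
R2 (z=-5.0): high=0.54, ¬fair=1−0.65=0.35; AND[max(0, a+b−1)] → w = 0.00
R3 (z=-2.0): good=0.73, high=0.54; AND[max(0, a+b−1)] → w = 0.27
R4 (z=7.0): steady=0.34, moderate=0.49, good=0.73; AND[max(0, a+b−1)] → w = 0.00
R5 (z=19.1): secure=0.06, moderate=0.49; AND[max(0, a+b−1)] → w = 0.00
Weighted average = (0.00·21.3 + 0.00·-5.0 + 0.27·-2.0 + 0.00·7.0 + 0.00·19.1) / (0.00 + 0.00 + 0.27 + 0.00 + 0.00)
  = -0.5400 / 0.2700 = -2.000

-2.000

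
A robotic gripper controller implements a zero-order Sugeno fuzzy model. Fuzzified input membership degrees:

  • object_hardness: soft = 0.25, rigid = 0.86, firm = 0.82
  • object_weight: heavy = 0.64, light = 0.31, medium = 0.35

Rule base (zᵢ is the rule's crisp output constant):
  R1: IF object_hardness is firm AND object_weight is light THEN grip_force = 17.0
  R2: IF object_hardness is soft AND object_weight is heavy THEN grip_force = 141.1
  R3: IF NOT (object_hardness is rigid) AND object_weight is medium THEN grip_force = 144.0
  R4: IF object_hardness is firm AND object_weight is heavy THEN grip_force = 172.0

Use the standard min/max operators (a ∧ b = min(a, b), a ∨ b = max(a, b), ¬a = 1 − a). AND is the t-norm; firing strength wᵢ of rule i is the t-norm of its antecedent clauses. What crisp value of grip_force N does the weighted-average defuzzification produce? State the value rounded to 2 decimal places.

R1 (z=17.0): firm=0.82, light=0.31; AND[min(a, b)] → w = 0.31
R2 (z=141.1): soft=0.25, heavy=0.64; AND[min(a, b)] → w = 0.25
R3 (z=144.0): ¬rigid=1−0.86=0.14, medium=0.35; AND[min(a, b)] → w = 0.14
R4 (z=172.0): firm=0.82, heavy=0.64; AND[min(a, b)] → w = 0.64
Weighted average = (0.31·17.0 + 0.25·141.1 + 0.14·144.0 + 0.64·172.0) / (0.31 + 0.25 + 0.14 + 0.64)
  = 170.7850 / 1.3400 = 127.45

127.45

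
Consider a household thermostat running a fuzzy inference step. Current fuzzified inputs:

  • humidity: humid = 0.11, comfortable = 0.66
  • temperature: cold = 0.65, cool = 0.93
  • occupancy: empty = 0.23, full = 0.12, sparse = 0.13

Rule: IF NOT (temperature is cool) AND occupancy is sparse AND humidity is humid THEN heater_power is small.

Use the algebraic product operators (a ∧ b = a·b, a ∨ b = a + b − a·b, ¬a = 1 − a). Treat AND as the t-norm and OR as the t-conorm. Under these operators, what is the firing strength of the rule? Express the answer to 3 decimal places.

0.001

firing strength: ¬cool=1−0.93=0.07, sparse=0.13, humid=0.11; AND[a·b] → w = 0.0010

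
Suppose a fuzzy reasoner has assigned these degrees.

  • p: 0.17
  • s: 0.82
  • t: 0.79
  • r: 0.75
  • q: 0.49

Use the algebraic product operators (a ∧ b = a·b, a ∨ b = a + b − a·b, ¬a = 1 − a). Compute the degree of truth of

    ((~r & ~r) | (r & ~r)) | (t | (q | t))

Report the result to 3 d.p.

~r = 1 − 0.7500 = 0.2500
~r = 1 − 0.7500 = 0.2500
~r & ~r = a·b on (0.2500, 0.2500) = 0.0625
~r = 1 − 0.7500 = 0.2500
r & ~r = a·b on (0.7500, 0.2500) = 0.1875
(~r & ~r) | (r & ~r) = a + b − a·b on (0.0625, 0.1875) = 0.2383
q | t = a + b − a·b on (0.4900, 0.7900) = 0.8929
t | (q | t) = a + b − a·b on (0.7900, 0.8929) = 0.9775
((~r & ~r) | (r & ~r)) | (t | (q | t)) = a + b − a·b on (0.2383, 0.9775) = 0.9829

0.983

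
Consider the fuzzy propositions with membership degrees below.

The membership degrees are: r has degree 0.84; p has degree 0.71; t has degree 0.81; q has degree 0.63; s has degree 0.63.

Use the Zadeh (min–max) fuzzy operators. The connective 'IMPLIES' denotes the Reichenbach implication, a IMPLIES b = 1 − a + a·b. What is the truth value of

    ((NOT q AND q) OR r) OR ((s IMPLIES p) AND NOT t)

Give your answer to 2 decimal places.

0.84

NOT q = 1 − 0.63 = 0.37
NOT q AND q = min(a, b) on (0.37, 0.63) = 0.37
(NOT q AND q) OR r = max(a, b) on (0.37, 0.84) = 0.84
s IMPLIES p  [Reichenbach: 1 − a + a·b] with a=0.63, b=0.71 → 0.82
NOT t = 1 − 0.81 = 0.19
(s IMPLIES p) AND NOT t = min(a, b) on (0.82, 0.19) = 0.19
((NOT q AND q) OR r) OR ((s IMPLIES p) AND NOT t) = max(a, b) on (0.84, 0.19) = 0.84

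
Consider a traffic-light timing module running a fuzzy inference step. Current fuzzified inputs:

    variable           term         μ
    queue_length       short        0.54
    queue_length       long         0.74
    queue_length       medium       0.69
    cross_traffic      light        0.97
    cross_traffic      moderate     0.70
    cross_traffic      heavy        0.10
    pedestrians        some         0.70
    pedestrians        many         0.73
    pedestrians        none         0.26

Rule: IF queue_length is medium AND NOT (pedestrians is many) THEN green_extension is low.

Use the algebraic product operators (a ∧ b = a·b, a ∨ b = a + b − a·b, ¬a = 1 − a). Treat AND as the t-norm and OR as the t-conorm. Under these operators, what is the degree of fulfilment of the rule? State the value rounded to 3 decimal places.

firing strength: medium=0.69, ¬many=1−0.73=0.27; AND[a·b] → w = 0.1863

0.186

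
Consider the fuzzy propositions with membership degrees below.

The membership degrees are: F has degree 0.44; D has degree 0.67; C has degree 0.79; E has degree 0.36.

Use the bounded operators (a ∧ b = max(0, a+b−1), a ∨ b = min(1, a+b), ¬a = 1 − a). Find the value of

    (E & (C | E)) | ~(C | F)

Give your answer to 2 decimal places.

C | E = min(1, a+b) on (0.79, 0.36) = 1.00
E & (C | E) = max(0, a+b−1) on (0.36, 1.00) = 0.36
C | F = min(1, a+b) on (0.79, 0.44) = 1.00
~(C | F) = 1 − 1.00 = 0.00
(E & (C | E)) | ~(C | F) = min(1, a+b) on (0.36, 0.00) = 0.36

0.36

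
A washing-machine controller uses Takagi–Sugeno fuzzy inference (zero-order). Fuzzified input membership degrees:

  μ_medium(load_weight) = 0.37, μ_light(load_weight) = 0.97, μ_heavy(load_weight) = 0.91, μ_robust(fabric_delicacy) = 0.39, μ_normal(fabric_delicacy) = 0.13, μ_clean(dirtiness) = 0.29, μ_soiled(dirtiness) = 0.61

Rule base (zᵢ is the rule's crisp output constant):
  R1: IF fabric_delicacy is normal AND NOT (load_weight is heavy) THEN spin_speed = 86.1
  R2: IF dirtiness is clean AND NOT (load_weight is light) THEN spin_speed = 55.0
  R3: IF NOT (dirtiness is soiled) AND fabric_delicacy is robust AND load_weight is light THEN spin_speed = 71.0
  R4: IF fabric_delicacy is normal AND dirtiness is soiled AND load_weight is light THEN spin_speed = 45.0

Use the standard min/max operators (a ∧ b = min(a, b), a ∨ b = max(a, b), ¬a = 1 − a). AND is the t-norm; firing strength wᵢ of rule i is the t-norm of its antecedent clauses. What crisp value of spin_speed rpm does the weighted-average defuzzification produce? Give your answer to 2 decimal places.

67.09

R1 (z=86.1): normal=0.13, ¬heavy=1−0.91=0.09; AND[min(a, b)] → w = 0.09
R2 (z=55.0): clean=0.29, ¬light=1−0.97=0.03; AND[min(a, b)] → w = 0.03
R3 (z=71.0): ¬soiled=1−0.61=0.39, robust=0.39, light=0.97; AND[min(a, b)] → w = 0.39
R4 (z=45.0): normal=0.13, soiled=0.61, light=0.97; AND[min(a, b)] → w = 0.13
Weighted average = (0.09·86.1 + 0.03·55.0 + 0.39·71.0 + 0.13·45.0) / (0.09 + 0.03 + 0.39 + 0.13)
  = 42.9390 / 0.6400 = 67.09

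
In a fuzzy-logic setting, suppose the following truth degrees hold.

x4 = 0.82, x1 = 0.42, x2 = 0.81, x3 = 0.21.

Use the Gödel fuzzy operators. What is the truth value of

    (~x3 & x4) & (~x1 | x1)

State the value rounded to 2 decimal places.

~x3 = 1 − 0.21 = 0.79
~x3 & x4 = min(a, b) on (0.79, 0.82) = 0.79
~x1 = 1 − 0.42 = 0.58
~x1 | x1 = max(a, b) on (0.58, 0.42) = 0.58
(~x3 & x4) & (~x1 | x1) = min(a, b) on (0.79, 0.58) = 0.58

0.58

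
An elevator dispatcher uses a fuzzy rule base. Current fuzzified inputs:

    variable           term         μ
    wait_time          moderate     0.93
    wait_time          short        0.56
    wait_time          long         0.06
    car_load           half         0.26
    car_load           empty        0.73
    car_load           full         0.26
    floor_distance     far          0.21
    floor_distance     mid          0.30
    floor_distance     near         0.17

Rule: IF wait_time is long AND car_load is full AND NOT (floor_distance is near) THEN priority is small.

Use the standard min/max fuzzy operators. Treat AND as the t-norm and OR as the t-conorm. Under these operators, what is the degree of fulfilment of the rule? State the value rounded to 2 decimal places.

0.06

firing strength: long=0.06, full=0.26, ¬near=1−0.17=0.83; AND[min(a, b)] → w = 0.06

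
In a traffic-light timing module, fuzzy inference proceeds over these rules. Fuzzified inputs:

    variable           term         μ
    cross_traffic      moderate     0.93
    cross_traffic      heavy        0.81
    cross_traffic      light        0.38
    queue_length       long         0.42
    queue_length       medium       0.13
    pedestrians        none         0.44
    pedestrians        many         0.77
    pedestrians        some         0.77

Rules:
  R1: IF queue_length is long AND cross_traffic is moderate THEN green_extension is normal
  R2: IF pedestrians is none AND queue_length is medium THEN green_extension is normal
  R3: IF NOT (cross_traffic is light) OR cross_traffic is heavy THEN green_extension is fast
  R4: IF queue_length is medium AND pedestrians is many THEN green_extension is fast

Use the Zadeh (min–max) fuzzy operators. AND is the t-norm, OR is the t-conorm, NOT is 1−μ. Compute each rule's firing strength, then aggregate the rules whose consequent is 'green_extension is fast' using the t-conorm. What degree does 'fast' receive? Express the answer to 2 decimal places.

0.81

R1: long=0.42, moderate=0.93; AND[min(a, b)] → w = 0.42
R2: none=0.44, medium=0.13; AND[min(a, b)] → w = 0.13
R3: ¬light=1−0.38=0.62, heavy=0.81; OR[max(a, b)] → w = 0.81
R4: medium=0.13, many=0.77; AND[min(a, b)] → w = 0.13
Rules with consequent 'fast': {R3, R4} → strengths 0.81, 0.13
Aggregate via t-conorm [max(a, b)]: 0.81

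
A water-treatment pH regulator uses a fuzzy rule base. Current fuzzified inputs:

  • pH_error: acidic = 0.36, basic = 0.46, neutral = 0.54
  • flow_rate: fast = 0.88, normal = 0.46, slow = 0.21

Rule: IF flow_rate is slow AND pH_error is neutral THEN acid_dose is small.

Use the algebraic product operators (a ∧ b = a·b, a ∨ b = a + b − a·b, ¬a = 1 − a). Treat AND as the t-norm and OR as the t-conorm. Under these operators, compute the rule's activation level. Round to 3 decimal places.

firing strength: slow=0.21, neutral=0.54; AND[a·b] → w = 0.1134

0.113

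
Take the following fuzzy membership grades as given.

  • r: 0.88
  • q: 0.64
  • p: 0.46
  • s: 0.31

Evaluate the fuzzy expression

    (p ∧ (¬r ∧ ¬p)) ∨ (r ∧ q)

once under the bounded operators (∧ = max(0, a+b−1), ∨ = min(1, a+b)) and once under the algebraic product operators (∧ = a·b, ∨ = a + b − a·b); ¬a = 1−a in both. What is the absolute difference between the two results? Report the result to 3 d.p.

0.056

Under bounded:
  ¬r = 1 − 0.88 = 0.12
  ¬p = 1 − 0.46 = 0.54
  ¬r ∧ ¬p = max(0, a+b−1) on (0.12, 0.54) = 0.00
  p ∧ (¬r ∧ ¬p) = max(0, a+b−1) on (0.46, 0.00) = 0.00
  r ∧ q = max(0, a+b−1) on (0.88, 0.64) = 0.52
  (p ∧ (¬r ∧ ¬p)) ∨ (r ∧ q) = min(1, a+b) on (0.00, 0.52) = 0.52
  → value = 0.5200
Under algebraic product:
  ¬r = 1 − 0.8800 = 0.1200
  ¬p = 1 − 0.4600 = 0.5400
  ¬r ∧ ¬p = a·b on (0.1200, 0.5400) = 0.0648
  p ∧ (¬r ∧ ¬p) = a·b on (0.4600, 0.0648) = 0.0298
  r ∧ q = a·b on (0.8800, 0.6400) = 0.5632
  (p ∧ (¬r ∧ ¬p)) ∨ (r ∧ q) = a + b − a·b on (0.0298, 0.5632) = 0.5762
  → value = 0.5762
|0.5200 − 0.5762| = 0.056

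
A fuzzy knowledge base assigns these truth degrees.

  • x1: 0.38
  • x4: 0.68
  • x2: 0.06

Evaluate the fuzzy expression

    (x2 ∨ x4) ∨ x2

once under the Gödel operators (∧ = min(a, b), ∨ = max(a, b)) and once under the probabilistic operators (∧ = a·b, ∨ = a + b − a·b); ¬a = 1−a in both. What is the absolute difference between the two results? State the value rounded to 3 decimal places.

Under Gödel:
  x2 ∨ x4 = max(a, b) on (0.06, 0.68) = 0.68
  (x2 ∨ x4) ∨ x2 = max(a, b) on (0.68, 0.06) = 0.68
  → value = 0.6800
Under probabilistic:
  x2 ∨ x4 = a + b − a·b on (0.0600, 0.6800) = 0.6992
  (x2 ∨ x4) ∨ x2 = a + b − a·b on (0.6992, 0.0600) = 0.7172
  → value = 0.7172
|0.6800 − 0.7172| = 0.037

0.037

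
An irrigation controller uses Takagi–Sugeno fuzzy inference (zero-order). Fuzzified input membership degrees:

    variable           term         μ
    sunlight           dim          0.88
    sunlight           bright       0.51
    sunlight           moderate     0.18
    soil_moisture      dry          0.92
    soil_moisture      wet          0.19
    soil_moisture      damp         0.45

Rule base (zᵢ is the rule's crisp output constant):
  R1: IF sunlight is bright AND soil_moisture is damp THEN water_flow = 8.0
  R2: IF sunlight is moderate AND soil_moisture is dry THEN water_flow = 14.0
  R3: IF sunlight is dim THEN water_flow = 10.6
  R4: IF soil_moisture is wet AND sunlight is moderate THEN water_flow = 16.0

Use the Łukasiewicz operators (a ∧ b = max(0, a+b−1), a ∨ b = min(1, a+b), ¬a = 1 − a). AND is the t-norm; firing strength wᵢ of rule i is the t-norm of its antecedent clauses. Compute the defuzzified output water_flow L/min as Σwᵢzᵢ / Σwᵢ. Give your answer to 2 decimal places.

R1 (z=8.0): bright=0.51, damp=0.45; AND[max(0, a+b−1)] → w = 0.00
R2 (z=14.0): moderate=0.18, dry=0.92; AND[max(0, a+b−1)] → w = 0.10
R3 (z=10.6): dim=0.88 → w = 0.88
R4 (z=16.0): wet=0.19, moderate=0.18; AND[max(0, a+b−1)] → w = 0.00
Weighted average = (0.00·8.0 + 0.10·14.0 + 0.88·10.6 + 0.00·16.0) / (0.00 + 0.10 + 0.88 + 0.00)
  = 10.7280 / 0.9800 = 10.95

10.95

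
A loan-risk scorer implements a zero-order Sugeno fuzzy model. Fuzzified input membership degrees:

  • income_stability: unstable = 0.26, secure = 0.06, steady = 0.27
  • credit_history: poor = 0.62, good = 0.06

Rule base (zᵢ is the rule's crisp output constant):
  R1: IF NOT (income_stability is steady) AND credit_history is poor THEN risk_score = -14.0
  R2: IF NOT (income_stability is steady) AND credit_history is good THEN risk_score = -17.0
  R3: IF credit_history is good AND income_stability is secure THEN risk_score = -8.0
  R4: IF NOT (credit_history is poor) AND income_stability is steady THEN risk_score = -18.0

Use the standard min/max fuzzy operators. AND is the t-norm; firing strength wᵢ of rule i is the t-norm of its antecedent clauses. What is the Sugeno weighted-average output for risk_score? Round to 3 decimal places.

R1 (z=-14.0): ¬steady=1−0.27=0.73, poor=0.62; AND[min(a, b)] → w = 0.62
R2 (z=-17.0): ¬steady=1−0.27=0.73, good=0.06; AND[min(a, b)] → w = 0.06
R3 (z=-8.0): good=0.06, secure=0.06; AND[min(a, b)] → w = 0.06
R4 (z=-18.0): ¬poor=1−0.62=0.38, steady=0.27; AND[min(a, b)] → w = 0.27
Weighted average = (0.62·-14.0 + 0.06·-17.0 + 0.06·-8.0 + 0.27·-18.0) / (0.62 + 0.06 + 0.06 + 0.27)
  = -15.0400 / 1.0100 = -14.891

-14.891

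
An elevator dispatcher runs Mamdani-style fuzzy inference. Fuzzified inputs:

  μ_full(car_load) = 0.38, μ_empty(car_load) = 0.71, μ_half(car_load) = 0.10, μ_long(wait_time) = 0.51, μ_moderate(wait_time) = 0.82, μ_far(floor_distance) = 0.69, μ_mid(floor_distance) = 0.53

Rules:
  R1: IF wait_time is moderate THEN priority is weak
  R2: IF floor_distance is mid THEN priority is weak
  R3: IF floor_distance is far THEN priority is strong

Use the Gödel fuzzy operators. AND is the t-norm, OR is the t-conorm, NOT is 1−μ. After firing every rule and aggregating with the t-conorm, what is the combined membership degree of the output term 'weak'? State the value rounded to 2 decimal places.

R1: moderate=0.82 → w = 0.82
R2: mid=0.53 → w = 0.53
R3: far=0.69 → w = 0.69
Rules with consequent 'weak': {R1, R2} → strengths 0.82, 0.53
Aggregate via t-conorm [max(a, b)]: 0.82

0.82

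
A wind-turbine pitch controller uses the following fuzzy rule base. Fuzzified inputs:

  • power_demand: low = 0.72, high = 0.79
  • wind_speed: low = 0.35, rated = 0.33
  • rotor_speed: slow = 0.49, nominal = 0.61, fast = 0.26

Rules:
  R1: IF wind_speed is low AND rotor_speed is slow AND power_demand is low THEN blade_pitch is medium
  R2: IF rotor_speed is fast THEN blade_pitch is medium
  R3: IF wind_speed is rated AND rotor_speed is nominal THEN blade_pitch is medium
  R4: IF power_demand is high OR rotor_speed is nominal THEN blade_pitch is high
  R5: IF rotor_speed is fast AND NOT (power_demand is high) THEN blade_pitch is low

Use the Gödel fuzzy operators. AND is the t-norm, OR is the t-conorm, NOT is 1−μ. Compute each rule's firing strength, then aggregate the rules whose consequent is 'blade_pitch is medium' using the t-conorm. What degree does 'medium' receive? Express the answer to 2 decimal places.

R1: low=0.35, slow=0.49, low=0.72; AND[min(a, b)] → w = 0.35
R2: fast=0.26 → w = 0.26
R3: rated=0.33, nominal=0.61; AND[min(a, b)] → w = 0.33
R4: high=0.79, nominal=0.61; OR[max(a, b)] → w = 0.79
R5: fast=0.26, ¬high=1−0.79=0.21; AND[min(a, b)] → w = 0.21
Rules with consequent 'medium': {R1, R2, R3} → strengths 0.35, 0.26, 0.33
Aggregate via t-conorm [max(a, b)]: 0.35

0.35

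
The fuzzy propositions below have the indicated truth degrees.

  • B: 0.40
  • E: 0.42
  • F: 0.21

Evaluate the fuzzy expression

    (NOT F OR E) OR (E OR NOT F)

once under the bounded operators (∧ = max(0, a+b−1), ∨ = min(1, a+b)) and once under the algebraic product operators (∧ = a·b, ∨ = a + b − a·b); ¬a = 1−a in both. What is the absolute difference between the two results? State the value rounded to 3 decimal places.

Under bounded:
  NOT F = 1 − 0.21 = 0.79
  NOT F OR E = min(1, a+b) on (0.79, 0.42) = 1.00
  NOT F = 1 − 0.21 = 0.79
  E OR NOT F = min(1, a+b) on (0.42, 0.79) = 1.00
  (NOT F OR E) OR (E OR NOT F) = min(1, a+b) on (1.00, 1.00) = 1.00
  → value = 1.0000
Under algebraic product:
  NOT F = 1 − 0.2100 = 0.7900
  NOT F OR E = a + b − a·b on (0.7900, 0.4200) = 0.8782
  NOT F = 1 − 0.2100 = 0.7900
  E OR NOT F = a + b − a·b on (0.4200, 0.7900) = 0.8782
  (NOT F OR E) OR (E OR NOT F) = a + b − a·b on (0.8782, 0.8782) = 0.9852
  → value = 0.9852
|1.0000 − 0.9852| = 0.015

0.015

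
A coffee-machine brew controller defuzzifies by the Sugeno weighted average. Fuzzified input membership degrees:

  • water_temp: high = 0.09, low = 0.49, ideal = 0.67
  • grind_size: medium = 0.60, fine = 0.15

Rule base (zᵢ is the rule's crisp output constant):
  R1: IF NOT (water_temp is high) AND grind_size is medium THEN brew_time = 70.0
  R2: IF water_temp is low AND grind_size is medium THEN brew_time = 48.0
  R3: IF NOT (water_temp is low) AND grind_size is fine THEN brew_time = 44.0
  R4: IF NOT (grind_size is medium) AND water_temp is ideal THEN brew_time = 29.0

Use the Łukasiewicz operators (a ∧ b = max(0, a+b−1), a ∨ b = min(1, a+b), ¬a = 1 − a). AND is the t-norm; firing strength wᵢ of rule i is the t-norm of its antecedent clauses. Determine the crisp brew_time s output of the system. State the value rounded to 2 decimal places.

R1 (z=70.0): ¬high=1−0.09=0.91, medium=0.60; AND[max(0, a+b−1)] → w = 0.51
R2 (z=48.0): low=0.49, medium=0.60; AND[max(0, a+b−1)] → w = 0.09
R3 (z=44.0): ¬low=1−0.49=0.51, fine=0.15; AND[max(0, a+b−1)] → w = 0.00
R4 (z=29.0): ¬medium=1−0.60=0.40, ideal=0.67; AND[max(0, a+b−1)] → w = 0.07
Weighted average = (0.51·70.0 + 0.09·48.0 + 0.00·44.0 + 0.07·29.0) / (0.51 + 0.09 + 0.00 + 0.07)
  = 42.0500 / 0.6700 = 62.76

62.76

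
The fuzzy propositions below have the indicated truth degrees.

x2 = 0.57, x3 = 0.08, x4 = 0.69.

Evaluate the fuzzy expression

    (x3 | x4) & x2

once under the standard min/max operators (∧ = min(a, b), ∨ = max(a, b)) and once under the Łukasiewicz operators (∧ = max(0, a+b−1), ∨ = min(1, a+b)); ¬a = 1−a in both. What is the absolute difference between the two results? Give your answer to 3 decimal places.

Under standard min/max:
  x3 | x4 = max(a, b) on (0.08, 0.69) = 0.69
  (x3 | x4) & x2 = min(a, b) on (0.69, 0.57) = 0.57
  → value = 0.5700
Under Łukasiewicz:
  x3 | x4 = min(1, a+b) on (0.08, 0.69) = 0.77
  (x3 | x4) & x2 = max(0, a+b−1) on (0.77, 0.57) = 0.34
  → value = 0.3400
|0.5700 − 0.3400| = 0.230

0.230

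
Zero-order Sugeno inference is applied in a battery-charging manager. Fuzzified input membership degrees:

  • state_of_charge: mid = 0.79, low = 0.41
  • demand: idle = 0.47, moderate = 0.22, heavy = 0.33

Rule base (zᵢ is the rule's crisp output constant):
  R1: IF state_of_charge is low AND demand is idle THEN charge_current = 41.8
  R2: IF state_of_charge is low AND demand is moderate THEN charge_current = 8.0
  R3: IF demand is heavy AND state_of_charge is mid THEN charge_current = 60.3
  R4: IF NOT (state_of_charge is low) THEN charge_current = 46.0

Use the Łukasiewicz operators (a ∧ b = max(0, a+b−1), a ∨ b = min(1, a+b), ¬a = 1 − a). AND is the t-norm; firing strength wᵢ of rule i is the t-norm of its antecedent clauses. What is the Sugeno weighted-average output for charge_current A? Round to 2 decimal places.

R1 (z=41.8): low=0.41, idle=0.47; AND[max(0, a+b−1)] → w = 0.00
R2 (z=8.0): low=0.41, moderate=0.22; AND[max(0, a+b−1)] → w = 0.00
R3 (z=60.3): heavy=0.33, mid=0.79; AND[max(0, a+b−1)] → w = 0.12
R4 (z=46.0): ¬low=1−0.41=0.59 → w = 0.59
Weighted average = (0.00·41.8 + 0.00·8.0 + 0.12·60.3 + 0.59·46.0) / (0.00 + 0.00 + 0.12 + 0.59)
  = 34.3760 / 0.7100 = 48.42

48.42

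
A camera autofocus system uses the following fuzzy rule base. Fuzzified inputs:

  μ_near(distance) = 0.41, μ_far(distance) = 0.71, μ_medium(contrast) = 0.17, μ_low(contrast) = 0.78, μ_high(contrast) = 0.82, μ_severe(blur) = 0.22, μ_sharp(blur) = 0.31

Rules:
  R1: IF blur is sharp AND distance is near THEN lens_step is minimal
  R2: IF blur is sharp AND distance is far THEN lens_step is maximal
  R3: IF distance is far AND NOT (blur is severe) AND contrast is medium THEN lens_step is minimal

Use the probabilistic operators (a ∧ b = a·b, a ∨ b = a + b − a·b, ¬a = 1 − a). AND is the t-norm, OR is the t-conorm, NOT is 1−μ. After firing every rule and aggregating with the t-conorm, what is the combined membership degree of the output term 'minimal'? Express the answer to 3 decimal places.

R1: sharp=0.31, near=0.41; AND[a·b] → w = 0.1271
R2: sharp=0.31, far=0.71; AND[a·b] → w = 0.2201
R3: far=0.71, ¬severe=1−0.22=0.78, medium=0.17; AND[a·b] → w = 0.0941
Rules with consequent 'minimal': {R1, R3} → strengths 0.1271, 0.0941
Aggregate via t-conorm [a + b − a·b]: 0.2093

0.209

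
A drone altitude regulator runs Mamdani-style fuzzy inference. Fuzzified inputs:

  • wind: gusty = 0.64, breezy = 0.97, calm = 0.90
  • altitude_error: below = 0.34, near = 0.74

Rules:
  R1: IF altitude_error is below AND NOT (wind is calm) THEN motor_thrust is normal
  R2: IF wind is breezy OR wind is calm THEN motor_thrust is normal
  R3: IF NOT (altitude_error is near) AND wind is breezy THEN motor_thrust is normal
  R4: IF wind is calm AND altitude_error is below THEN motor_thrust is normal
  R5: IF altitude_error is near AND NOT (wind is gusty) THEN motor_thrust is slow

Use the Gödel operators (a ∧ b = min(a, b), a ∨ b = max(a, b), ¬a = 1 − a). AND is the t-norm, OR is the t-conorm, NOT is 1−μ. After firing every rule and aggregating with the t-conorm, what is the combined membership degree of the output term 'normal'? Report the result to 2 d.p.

R1: below=0.34, ¬calm=1−0.90=0.10; AND[min(a, b)] → w = 0.10
R2: breezy=0.97, calm=0.90; OR[max(a, b)] → w = 0.97
R3: ¬near=1−0.74=0.26, breezy=0.97; AND[min(a, b)] → w = 0.26
R4: calm=0.90, below=0.34; AND[min(a, b)] → w = 0.34
R5: near=0.74, ¬gusty=1−0.64=0.36; AND[min(a, b)] → w = 0.36
Rules with consequent 'normal': {R1, R2, R3, R4} → strengths 0.10, 0.97, 0.26, 0.34
Aggregate via t-conorm [max(a, b)]: 0.97

0.97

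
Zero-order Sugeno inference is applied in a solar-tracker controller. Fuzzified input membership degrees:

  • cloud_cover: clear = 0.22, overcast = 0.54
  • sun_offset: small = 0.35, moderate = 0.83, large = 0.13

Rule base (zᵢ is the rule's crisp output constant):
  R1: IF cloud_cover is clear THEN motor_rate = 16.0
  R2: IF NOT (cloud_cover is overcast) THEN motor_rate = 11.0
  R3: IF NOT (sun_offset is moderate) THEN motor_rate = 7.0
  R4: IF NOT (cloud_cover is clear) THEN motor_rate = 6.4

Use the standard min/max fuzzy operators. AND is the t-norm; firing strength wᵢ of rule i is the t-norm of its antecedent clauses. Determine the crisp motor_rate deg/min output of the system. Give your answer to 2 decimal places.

R1 (z=16.0): clear=0.22 → w = 0.22
R2 (z=11.0): ¬overcast=1−0.54=0.46 → w = 0.46
R3 (z=7.0): ¬moderate=1−0.83=0.17 → w = 0.17
R4 (z=6.4): ¬clear=1−0.22=0.78 → w = 0.78
Weighted average = (0.22·16.0 + 0.46·11.0 + 0.17·7.0 + 0.78·6.4) / (0.22 + 0.46 + 0.17 + 0.78)
  = 14.7620 / 1.6300 = 9.06

9.06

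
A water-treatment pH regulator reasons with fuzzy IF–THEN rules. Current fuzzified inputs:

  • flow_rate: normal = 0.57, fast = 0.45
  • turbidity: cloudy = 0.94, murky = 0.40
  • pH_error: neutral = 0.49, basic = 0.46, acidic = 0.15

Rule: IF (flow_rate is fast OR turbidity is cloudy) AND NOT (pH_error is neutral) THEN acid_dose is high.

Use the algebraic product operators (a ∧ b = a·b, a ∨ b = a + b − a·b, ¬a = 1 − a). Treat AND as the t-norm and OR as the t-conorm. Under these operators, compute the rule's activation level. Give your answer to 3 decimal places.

firing strength: (fast=0.45 OR cloudy=0.94) = 0.9670; AND[a·b] with ¬neutral=1−0.49=0.51 → w = 0.4932

0.493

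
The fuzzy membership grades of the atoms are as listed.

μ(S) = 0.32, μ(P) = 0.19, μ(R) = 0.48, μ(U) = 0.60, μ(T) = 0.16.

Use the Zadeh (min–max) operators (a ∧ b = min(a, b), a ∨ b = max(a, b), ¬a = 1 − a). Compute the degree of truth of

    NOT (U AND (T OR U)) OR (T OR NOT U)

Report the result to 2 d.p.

0.40

T OR U = max(a, b) on (0.16, 0.60) = 0.60
U AND (T OR U) = min(a, b) on (0.60, 0.60) = 0.60
NOT (U AND (T OR U)) = 1 − 0.60 = 0.40
NOT U = 1 − 0.60 = 0.40
T OR NOT U = max(a, b) on (0.16, 0.40) = 0.40
NOT (U AND (T OR U)) OR (T OR NOT U) = max(a, b) on (0.40, 0.40) = 0.40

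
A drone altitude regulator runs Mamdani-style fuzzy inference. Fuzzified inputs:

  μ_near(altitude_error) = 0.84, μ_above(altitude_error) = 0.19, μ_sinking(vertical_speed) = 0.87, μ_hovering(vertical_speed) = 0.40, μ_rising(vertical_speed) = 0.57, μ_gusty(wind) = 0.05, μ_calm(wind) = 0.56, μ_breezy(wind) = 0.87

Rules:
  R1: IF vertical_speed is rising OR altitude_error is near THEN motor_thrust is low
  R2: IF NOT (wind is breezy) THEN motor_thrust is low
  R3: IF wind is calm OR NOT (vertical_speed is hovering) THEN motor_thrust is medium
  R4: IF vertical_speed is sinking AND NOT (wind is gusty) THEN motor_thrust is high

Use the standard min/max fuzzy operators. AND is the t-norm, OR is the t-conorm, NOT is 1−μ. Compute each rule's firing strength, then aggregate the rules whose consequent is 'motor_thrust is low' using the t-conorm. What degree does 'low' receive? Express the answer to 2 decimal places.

0.84

R1: rising=0.57, near=0.84; OR[max(a, b)] → w = 0.84
R2: ¬breezy=1−0.87=0.13 → w = 0.13
R3: calm=0.56, ¬hovering=1−0.40=0.60; OR[max(a, b)] → w = 0.60
R4: sinking=0.87, ¬gusty=1−0.05=0.95; AND[min(a, b)] → w = 0.87
Rules with consequent 'low': {R1, R2} → strengths 0.84, 0.13
Aggregate via t-conorm [max(a, b)]: 0.84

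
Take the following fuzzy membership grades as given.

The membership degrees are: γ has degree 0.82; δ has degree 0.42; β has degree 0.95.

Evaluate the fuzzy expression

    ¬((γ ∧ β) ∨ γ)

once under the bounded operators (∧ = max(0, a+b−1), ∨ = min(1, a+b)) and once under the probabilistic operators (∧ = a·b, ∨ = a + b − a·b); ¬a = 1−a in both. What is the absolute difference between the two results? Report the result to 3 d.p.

Under bounded:
  γ ∧ β = max(0, a+b−1) on (0.82, 0.95) = 0.77
  (γ ∧ β) ∨ γ = min(1, a+b) on (0.77, 0.82) = 1.00
  ¬((γ ∧ β) ∨ γ) = 1 − 1.00 = 0.00
  → value = 0.0000
Under probabilistic:
  γ ∧ β = a·b on (0.8200, 0.9500) = 0.7790
  (γ ∧ β) ∨ γ = a + b − a·b on (0.7790, 0.8200) = 0.9602
  ¬((γ ∧ β) ∨ γ) = 1 − 0.9602 = 0.0398
  → value = 0.0398
|0.0000 − 0.0398| = 0.040

0.040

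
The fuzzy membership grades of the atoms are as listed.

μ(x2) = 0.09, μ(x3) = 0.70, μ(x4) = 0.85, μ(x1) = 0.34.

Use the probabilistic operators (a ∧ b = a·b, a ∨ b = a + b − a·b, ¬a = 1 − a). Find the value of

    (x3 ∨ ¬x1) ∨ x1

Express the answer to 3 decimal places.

¬x1 = 1 − 0.3400 = 0.6600
x3 ∨ ¬x1 = a + b − a·b on (0.7000, 0.6600) = 0.8980
(x3 ∨ ¬x1) ∨ x1 = a + b − a·b on (0.8980, 0.3400) = 0.9327

0.933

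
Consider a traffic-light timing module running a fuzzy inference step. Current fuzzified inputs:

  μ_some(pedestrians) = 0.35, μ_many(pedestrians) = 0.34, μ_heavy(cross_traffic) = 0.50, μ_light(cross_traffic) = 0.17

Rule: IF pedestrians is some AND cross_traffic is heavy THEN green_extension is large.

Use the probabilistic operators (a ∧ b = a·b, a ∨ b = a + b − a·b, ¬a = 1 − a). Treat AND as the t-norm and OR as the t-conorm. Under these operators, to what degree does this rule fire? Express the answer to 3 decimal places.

0.175

firing strength: some=0.35, heavy=0.50; AND[a·b] → w = 0.1750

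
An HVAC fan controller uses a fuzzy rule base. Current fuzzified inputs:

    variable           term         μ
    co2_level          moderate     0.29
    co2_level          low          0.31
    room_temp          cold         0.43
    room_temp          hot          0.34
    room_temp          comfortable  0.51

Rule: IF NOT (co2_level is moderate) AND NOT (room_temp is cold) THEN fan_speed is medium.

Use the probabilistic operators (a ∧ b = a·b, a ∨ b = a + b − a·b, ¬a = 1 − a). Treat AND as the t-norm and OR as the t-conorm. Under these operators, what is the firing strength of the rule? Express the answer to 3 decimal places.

0.405

firing strength: ¬moderate=1−0.29=0.71, ¬cold=1−0.43=0.57; AND[a·b] → w = 0.4047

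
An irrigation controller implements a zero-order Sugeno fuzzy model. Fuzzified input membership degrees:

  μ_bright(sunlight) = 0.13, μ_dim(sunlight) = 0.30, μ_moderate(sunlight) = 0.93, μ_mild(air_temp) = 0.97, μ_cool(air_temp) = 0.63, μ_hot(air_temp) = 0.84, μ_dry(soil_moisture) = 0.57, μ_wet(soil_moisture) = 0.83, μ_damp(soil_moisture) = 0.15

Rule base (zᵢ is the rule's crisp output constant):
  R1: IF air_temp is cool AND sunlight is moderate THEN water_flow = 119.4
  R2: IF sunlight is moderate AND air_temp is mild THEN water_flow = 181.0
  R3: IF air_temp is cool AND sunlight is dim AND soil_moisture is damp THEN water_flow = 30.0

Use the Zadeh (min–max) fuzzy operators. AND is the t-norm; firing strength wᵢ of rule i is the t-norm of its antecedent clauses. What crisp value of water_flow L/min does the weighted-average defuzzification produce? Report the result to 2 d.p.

145.06

R1 (z=119.4): cool=0.63, moderate=0.93; AND[min(a, b)] → w = 0.63
R2 (z=181.0): moderate=0.93, mild=0.97; AND[min(a, b)] → w = 0.93
R3 (z=30.0): cool=0.63, dim=0.30, damp=0.15; AND[min(a, b)] → w = 0.15
Weighted average = (0.63·119.4 + 0.93·181.0 + 0.15·30.0) / (0.63 + 0.93 + 0.15)
  = 248.0520 / 1.7100 = 145.06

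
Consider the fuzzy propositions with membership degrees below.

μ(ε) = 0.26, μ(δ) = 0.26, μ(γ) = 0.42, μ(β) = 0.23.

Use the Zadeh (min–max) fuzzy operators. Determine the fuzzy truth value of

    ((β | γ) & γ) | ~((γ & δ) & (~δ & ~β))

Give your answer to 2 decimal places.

0.74

β | γ = max(a, b) on (0.23, 0.42) = 0.42
(β | γ) & γ = min(a, b) on (0.42, 0.42) = 0.42
γ & δ = min(a, b) on (0.42, 0.26) = 0.26
~δ = 1 − 0.26 = 0.74
~β = 1 − 0.23 = 0.77
~δ & ~β = min(a, b) on (0.74, 0.77) = 0.74
(γ & δ) & (~δ & ~β) = min(a, b) on (0.26, 0.74) = 0.26
~((γ & δ) & (~δ & ~β)) = 1 − 0.26 = 0.74
((β | γ) & γ) | ~((γ & δ) & (~δ & ~β)) = max(a, b) on (0.42, 0.74) = 0.74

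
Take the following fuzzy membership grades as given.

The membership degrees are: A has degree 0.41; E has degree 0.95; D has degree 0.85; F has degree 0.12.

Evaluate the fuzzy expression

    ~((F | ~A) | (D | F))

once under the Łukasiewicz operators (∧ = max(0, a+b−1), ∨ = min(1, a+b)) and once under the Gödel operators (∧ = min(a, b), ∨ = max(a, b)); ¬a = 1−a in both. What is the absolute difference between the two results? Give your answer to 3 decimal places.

Under Łukasiewicz:
  ~A = 1 − 0.41 = 0.59
  F | ~A = min(1, a+b) on (0.12, 0.59) = 0.71
  D | F = min(1, a+b) on (0.85, 0.12) = 0.97
  (F | ~A) | (D | F) = min(1, a+b) on (0.71, 0.97) = 1.00
  ~((F | ~A) | (D | F)) = 1 − 1.00 = 0.00
  → value = 0.0000
Under Gödel:
  ~A = 1 − 0.41 = 0.59
  F | ~A = max(a, b) on (0.12, 0.59) = 0.59
  D | F = max(a, b) on (0.85, 0.12) = 0.85
  (F | ~A) | (D | F) = max(a, b) on (0.59, 0.85) = 0.85
  ~((F | ~A) | (D | F)) = 1 − 0.85 = 0.15
  → value = 0.1500
|0.0000 − 0.1500| = 0.150

0.150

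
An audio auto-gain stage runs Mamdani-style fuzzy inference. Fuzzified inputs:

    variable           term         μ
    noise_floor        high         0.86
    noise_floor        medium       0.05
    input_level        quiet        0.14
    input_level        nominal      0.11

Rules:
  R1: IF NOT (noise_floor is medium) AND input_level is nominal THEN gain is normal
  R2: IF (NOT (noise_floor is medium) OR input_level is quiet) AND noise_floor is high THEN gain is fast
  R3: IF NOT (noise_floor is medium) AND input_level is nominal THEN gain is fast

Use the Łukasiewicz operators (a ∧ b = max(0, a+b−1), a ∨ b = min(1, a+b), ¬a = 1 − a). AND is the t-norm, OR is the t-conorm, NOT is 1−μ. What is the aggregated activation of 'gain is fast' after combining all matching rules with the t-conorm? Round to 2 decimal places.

R1: ¬medium=1−0.05=0.95, nominal=0.11; AND[max(0, a+b−1)] → w = 0.06
R2: (¬medium=1−0.05=0.95 OR quiet=0.14) = 1.00; AND[max(0, a+b−1)] with high=0.86 → w = 0.86
R3: ¬medium=1−0.05=0.95, nominal=0.11; AND[max(0, a+b−1)] → w = 0.06
Rules with consequent 'fast': {R2, R3} → strengths 0.86, 0.06
Aggregate via t-conorm [min(1, a+b)]: 0.92

0.92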